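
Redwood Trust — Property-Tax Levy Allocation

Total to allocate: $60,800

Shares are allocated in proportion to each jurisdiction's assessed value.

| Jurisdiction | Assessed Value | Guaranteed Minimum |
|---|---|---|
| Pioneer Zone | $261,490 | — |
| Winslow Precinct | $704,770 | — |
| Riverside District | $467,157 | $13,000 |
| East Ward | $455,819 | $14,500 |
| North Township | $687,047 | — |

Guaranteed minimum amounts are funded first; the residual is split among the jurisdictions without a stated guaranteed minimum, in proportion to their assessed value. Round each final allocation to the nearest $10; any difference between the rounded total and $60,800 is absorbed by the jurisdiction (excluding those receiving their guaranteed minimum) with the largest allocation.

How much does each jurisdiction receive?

Pioneer Zone: $5,270 · Winslow Precinct: $14,190 · Riverside District: $13,000 · East Ward: $14,500 · North Township: $13,840

Guaranteed amounts: Riverside District $13,000; East Ward $14,500. Residual $33,300.
Residual split over remaining assessed value 1,653,307: Pioneer Zone 5,266.79 → $5,270; Winslow Precinct 14,195.09 → $14,200; North Township 13,838.12 → $13,840.
Rounding difference −$10 applied to Winslow Precinct → $14,190.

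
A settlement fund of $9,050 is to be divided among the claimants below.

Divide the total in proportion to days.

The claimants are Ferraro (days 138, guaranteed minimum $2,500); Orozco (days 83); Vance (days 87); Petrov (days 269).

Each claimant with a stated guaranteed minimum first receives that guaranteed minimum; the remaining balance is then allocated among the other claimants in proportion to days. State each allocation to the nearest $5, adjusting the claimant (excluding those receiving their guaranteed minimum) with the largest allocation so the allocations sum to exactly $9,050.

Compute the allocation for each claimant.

Guaranteed amounts: Ferraro $2,500. Remaining pool $6,550.
Remaining pool split over remaining days 439: Orozco 1,238.38 → $1,240; Vance 1,298.06 → $1,300; Petrov 4,013.55 → $4,015.
Rounding difference −$5 applied to Petrov → $4,010.

Ferraro: $2,500; Orozco: $1,240; Vance: $1,300; Petrov: $4,010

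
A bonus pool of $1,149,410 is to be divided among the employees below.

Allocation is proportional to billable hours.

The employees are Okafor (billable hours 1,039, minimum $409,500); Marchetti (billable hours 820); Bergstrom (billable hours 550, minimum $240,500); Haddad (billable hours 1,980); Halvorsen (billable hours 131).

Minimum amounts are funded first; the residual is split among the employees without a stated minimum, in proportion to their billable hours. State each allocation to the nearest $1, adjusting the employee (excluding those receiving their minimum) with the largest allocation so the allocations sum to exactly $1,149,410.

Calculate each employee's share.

Minimums first: Okafor $409,500; Bergstrom $240,500. Remaining pool $499,410.
Remaining pool split over remaining billable hours 2,931: Marchetti 139,718.94 → $139,719; Haddad 337,370.11 → $337,370; Halvorsen 22,320.95 → $22,321.

Okafor: $409,500; Marchetti: $139,719; Bergstrom: $240,500; Haddad: $337,370; Halvorsen: $22,321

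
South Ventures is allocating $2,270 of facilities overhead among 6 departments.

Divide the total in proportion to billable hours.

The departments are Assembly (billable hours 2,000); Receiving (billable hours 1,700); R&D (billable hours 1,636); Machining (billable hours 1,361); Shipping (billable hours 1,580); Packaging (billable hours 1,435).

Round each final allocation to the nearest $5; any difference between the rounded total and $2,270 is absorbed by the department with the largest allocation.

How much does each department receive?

Assembly: $470 | Receiving: $395 | R&D: $380 | Machining: $320 | Shipping: $370 | Packaging: $335

Combined billable hours = 9,712.
Raw shares: Assembly 2,000/9,712 × $2,270 = 467.46; Receiving 1,700/9,712 × $2,270 = 397.34; R&D 1,636/9,712 × $2,270 = 382.38; Machining 1,361/9,712 × $2,270 = 318.11; Shipping 1,580/9,712 × $2,270 = 369.30; Packaging 1,435/9,712 × $2,270 = 335.40.
After rounding ($5): Assembly $465; Receiving $395; R&D $380; Machining $320; Shipping $370; Packaging $335. Sum = $2,265.
Difference $2,270 − $2,265 = +$5 applied to largest allocation (Assembly): Assembly becomes $470.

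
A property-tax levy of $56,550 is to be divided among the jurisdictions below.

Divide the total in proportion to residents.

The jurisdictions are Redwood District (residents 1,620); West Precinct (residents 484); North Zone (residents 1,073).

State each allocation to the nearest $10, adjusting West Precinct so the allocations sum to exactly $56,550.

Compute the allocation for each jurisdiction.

Combined residents = 3,177.
Proportional shares: Redwood District 1,620/3,177 × $56,550 = 28,835.69; West Precinct 484/3,177 × $56,550 = 8,615.11; North Zone 1,073/3,177 × $56,550 = 19,099.20.
At nearest $10: Redwood District $28,840; West Precinct $8,620; North Zone $19,100. Sum = $56,560.
Difference $56,550 − $56,560 = −$10 applied to West Precinct: West Precinct becomes $8,610.

Redwood District: $28,840 | West Precinct: $8,610 | North Zone: $19,100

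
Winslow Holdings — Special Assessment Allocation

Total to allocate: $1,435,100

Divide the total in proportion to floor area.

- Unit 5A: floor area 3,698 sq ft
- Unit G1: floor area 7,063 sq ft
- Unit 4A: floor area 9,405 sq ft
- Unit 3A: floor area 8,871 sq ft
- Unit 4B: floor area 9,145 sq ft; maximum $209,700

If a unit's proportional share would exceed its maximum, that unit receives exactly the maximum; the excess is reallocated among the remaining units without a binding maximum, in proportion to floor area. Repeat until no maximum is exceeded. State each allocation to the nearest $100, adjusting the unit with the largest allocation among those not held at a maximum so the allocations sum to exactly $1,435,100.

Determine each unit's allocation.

Unit 5A: $156,100; Unit G1: $298,100; Unit 4A: $396,800; Unit 3A: $374,400; Unit 4B: $209,700

Combined floor area = 38,182.
Unconstrained shares: Unit 5A 138,992.19; Unit G1 265,468.32; Unit 4A 353,494.20; Unit 3A 333,423.40; Unit 4B 343,721.90.
Held at cap: Unit 4B ($209,700); balance $1,225,400 reallocated over remaining floor area 29,037.
Redistributed shares: Unit 5A 156,060.52 → $156,100; Unit G1 298,067.99 → $298,100; Unit 4A 396,903.50 → $396,900; Unit 3A 374,367.99 → $374,400.
Rounding difference −$100 applied to Unit 4A → $396,800.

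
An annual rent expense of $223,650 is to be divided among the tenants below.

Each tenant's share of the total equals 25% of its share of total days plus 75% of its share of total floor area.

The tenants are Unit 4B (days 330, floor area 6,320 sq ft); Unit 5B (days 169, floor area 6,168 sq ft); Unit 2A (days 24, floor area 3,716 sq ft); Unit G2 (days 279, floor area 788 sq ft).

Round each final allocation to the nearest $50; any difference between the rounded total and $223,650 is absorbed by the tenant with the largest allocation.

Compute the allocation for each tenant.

Days total 802; floor area total 16,992.
Composite weights (25% days + 75% floor area): Unit 4B 0.3818; Unit 5B 0.3249; Unit 2A 0.1715; Unit G2 0.1218.
Pro-rata amounts: Unit 4B 85,394.63; Unit 5B 72,669.83; Unit 2A 38,355.90; Unit G2 27,229.64.
Rounded to nearest $50: Unit 4B $85,400; Unit 5B $72,650; Unit 2A $38,350; Unit G2 $27,250. Sum = $223,650.
Rounded total matches; no reconciliation needed.

Unit 4B: $85,400; Unit 5B: $72,650; Unit 2A: $38,350; Unit G2: $27,250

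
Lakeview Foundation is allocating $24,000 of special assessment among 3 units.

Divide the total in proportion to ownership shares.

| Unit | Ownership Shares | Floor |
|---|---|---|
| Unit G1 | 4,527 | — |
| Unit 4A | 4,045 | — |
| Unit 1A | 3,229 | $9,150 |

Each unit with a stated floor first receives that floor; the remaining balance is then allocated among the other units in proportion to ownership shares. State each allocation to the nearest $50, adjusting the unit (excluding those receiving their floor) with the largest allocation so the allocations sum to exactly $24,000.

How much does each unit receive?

Fund the minimums — Unit 1A $9,150. Balance $14,850.
Balance split over remaining ownership shares 8,572: Unit G1 7,842.50 → $7,850; Unit 4A 7,007.50 → $7,000.

Unit G1: $7,850 · Unit 4A: $7,000 · Unit 1A: $9,150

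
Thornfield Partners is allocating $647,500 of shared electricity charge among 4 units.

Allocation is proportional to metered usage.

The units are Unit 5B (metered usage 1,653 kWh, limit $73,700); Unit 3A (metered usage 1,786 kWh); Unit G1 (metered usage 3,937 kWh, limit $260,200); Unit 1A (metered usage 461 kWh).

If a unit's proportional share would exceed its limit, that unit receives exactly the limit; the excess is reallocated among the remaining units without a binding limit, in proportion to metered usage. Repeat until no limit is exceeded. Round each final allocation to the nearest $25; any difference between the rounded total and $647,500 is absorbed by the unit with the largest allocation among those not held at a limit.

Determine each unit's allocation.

Unit 5B: $73,700 | Unit 3A: $249,250 | Unit G1: $260,200 | Unit 1A: $64,350

Combined metered usage = 7,837.
Pro-rata shares before constraints: Unit 5B 136,572.35; Unit 3A 147,560.93; Unit G1 325,278.49; Unit 1A 38,088.24.
Cap binds for Unit 5B ($73,700), Unit G1 ($260,200); remaining pool $313,600 reallocated over remaining metered usage 2,247.
Redistributed shares: Unit 3A 249,261.06 → $249,250; Unit 1A 64,338.94 → $64,350.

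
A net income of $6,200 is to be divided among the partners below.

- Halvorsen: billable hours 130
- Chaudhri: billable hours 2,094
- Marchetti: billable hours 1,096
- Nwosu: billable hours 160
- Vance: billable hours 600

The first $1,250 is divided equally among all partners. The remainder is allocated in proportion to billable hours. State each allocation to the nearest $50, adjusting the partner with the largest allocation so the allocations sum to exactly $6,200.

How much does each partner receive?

Halvorsen: $400 · Chaudhri: $2,750 · Marchetti: $1,600 · Nwosu: $450 · Vance: $1,000

Equal tier: $1,250 ÷ 5 = $250 apiece.
Remainder $4,950 by billable hours (total 4,080): Halvorsen 157.72 → $150; Chaudhri 2,540.51 → $2,550; Marchetti 1,329.71 → $1,350; Nwosu 194.12 → $200; Vance 727.94 → $750.
Rounding difference −$50 on remainder applied to Chaudhri.
Totals: Halvorsen $250 + $150 = $400; Chaudhri $250 + $2,500 = $2,750; Marchetti $250 + $1,350 = $1,600; Nwosu $250 + $200 = $450; Vance $250 + $750 = $1,000.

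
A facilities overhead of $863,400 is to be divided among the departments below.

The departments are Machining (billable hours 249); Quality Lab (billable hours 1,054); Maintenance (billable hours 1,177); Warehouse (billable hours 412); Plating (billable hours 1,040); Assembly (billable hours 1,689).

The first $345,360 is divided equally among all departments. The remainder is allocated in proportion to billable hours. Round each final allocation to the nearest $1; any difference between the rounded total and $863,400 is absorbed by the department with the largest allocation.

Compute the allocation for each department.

$345,360 shared equally gives $57,560 per department.
Remainder $518,040 by billable hours (total 5,621): Machining 22,948.22 → $22,948; Quality Lab 97,138.26 → $97,138; Maintenance 108,474.13 → $108,474; Warehouse 37,970.55 → $37,971; Plating 95,848.00 → $95,848; Assembly 155,660.84 → $155,661.
Totals: Machining $57,560 + $22,948 = $80,508; Quality Lab $57,560 + $97,138 = $154,698; Maintenance $57,560 + $108,474 = $166,034; Warehouse $57,560 + $37,971 = $95,531; Plating $57,560 + $95,848 = $153,408; Assembly $57,560 + $155,661 = $213,221.

Machining: $80,508; Quality Lab: $154,698; Maintenance: $166,034; Warehouse: $95,531; Plating: $153,408; Assembly: $213,221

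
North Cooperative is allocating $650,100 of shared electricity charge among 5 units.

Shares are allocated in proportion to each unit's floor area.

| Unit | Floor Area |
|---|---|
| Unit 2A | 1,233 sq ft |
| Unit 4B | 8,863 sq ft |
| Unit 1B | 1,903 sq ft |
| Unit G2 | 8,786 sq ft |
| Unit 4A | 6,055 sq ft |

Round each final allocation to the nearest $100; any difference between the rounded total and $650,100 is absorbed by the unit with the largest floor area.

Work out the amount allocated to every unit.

Unit 2A: $29,900 | Unit 4B: $214,600 | Unit 1B: $46,100 | Unit G2: $212,800 | Unit 4A: $146,700

Sum of floor area: 1,233 + 8,863 + 1,903 + 8,786 + 6,055 = 26,840.
Proportional shares: Unit 2A 29,864.88; Unit 4B 214,673.48; Unit 1B 46,093.16; Unit G2 212,808.44; Unit 4A 146,660.04.
Rounded to nearest $100: Unit 2A $29,900; Unit 4B $214,700; Unit 1B $46,100; Unit G2 $212,800; Unit 4A $146,700. Sum = $650,200.
Difference $650,100 − $650,200 = −$100 applied to largest floor area (Unit 4B): Unit 4B becomes $214,600.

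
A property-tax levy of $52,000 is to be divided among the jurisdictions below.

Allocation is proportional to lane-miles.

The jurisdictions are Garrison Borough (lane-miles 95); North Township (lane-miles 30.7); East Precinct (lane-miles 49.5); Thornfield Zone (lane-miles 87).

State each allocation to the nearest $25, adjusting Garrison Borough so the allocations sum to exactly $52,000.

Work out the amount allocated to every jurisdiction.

Garrison Borough: $18,825 | North Township: $6,100 | East Precinct: $9,825 | Thornfield Zone: $17,250

Sum of lane-miles: 262.2.
Pro-rata amounts: Garrison Borough 95/262.2 × $52,000 = 18,840.58; North Township 30.7/262.2 × $52,000 = 6,088.48; East Precinct 49.5/262.2 × $52,000 = 9,816.93; Thornfield Zone 87/262.2 × $52,000 = 17,254.00.
At nearest $25: Garrison Borough $18,850; North Township $6,100; East Precinct $9,825; Thornfield Zone $17,250. Sum = $52,025.
Difference $52,000 − $52,025 = −$25 applied to Garrison Borough: Garrison Borough becomes $18,825.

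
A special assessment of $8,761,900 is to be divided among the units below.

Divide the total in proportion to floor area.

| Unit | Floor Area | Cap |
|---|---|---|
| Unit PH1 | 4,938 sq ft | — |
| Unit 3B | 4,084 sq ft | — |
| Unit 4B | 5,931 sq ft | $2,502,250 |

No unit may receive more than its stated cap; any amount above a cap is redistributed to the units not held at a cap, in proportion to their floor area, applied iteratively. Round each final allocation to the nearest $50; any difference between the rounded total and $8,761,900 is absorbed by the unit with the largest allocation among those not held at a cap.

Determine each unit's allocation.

Total floor area = 14,953.
Pro-rata shares before constraints: Unit PH1 2,893,483.73; Unit 3B 2,393,071.60; Unit 4B 3,475,344.67.
Capped: Unit 4B ($2,502,250); balance $6,259,650 reallocated over remaining floor area 9,022.
Shares after redistribution: Unit PH1 3,426,086.42 → $3,426,100; Unit 3B 2,833,563.58 → $2,833,550.

Unit PH1: $3,426,100 · Unit 3B: $2,833,550 · Unit 4B: $2,502,250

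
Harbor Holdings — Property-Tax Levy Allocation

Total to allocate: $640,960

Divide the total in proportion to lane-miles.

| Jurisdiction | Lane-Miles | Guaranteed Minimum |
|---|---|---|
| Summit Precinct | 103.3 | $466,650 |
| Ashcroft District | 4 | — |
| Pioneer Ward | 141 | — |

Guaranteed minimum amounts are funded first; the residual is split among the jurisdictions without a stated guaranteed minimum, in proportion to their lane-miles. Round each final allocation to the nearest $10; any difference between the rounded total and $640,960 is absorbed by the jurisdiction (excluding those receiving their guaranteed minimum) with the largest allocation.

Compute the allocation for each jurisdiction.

Guaranteed amounts: Summit Precinct $466,650. Residual $174,310.
Residual split over remaining lane-miles 145: Ashcroft District 4,808.55 → $4,810; Pioneer Ward 169,501.45 → $169,500.

Summit Precinct: $466,650 · Ashcroft District: $4,810 · Pioneer Ward: $169,500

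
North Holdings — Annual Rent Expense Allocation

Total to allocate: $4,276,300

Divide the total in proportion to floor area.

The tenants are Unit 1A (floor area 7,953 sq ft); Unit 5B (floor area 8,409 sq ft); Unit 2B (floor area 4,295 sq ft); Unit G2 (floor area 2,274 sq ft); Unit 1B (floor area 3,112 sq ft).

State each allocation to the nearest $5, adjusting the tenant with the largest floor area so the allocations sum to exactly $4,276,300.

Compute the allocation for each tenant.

Sum of floor area: 7,953 + 8,409 + 4,295 + 2,274 + 3,112 = 26,043.
Pro-rata amounts: Unit 1A 1,305,894.63; Unit 5B 1,380,770.52; Unit 2B 705,245.50; Unit G2 373,394.24; Unit 1B 510,995.11.
Rounded to nearest $5: Unit 1A $1,305,895; Unit 5B $1,380,770; Unit 2B $705,245; Unit G2 $373,395; Unit 1B $510,995. Sum = $4,276,300.
Sum already equals the total — no adjustment.

Unit 1A: $1,305,895 · Unit 5B: $1,380,770 · Unit 2B: $705,245 · Unit G2: $373,395 · Unit 1B: $510,995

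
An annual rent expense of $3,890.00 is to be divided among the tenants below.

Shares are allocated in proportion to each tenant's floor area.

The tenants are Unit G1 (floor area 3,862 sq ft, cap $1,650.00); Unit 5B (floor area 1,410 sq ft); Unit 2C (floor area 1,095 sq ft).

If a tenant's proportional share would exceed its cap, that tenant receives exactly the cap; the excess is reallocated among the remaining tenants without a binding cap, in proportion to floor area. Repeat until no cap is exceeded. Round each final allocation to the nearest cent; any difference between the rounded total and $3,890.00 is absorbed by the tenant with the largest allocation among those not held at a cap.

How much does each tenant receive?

Unit G1: $1,650.00; Unit 5B: $1,260.84; Unit 2C: $979.16

Total floor area = 6,367.
Pro-rata shares before constraints: Unit G1 2,359.5382; Unit 5B 861.4575; Unit 2C 669.0042.
Held at cap: Unit G1 ($1,650.00); residual $2,240.00 reallocated over remaining floor area 2,505.
Redistributed shares: Unit 5B 1,260.8383 → $1,260.84; Unit 2C 979.1617 → $979.16.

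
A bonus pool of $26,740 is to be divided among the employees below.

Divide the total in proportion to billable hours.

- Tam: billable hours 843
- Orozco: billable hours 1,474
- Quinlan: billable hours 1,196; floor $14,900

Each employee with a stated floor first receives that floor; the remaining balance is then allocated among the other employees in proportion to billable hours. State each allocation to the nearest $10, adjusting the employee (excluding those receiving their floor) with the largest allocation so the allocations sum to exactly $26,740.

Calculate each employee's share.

Tam: $4,310 · Orozco: $7,530 · Quinlan: $14,900

Minimums first: Quinlan $14,900. Balance $11,840.
Balance split over remaining billable hours 2,317: Tam 4,307.78 → $4,310; Orozco 7,532.22 → $7,530.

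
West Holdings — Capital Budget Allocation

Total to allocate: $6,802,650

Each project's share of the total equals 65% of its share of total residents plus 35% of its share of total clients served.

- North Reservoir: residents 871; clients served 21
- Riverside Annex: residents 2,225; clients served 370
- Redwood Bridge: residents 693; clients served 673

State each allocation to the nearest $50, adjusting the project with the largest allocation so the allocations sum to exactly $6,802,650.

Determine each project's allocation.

North Reservoir: $1,063,450; Riverside Annex: $3,424,500; Redwood Bridge: $2,314,700

Residents total 3,789; clients served total 1,064.
Blended shares (65% residents + 35% clients served): North Reservoir 0.1563; Riverside Annex 0.5034; Redwood Bridge 0.3403.
Pro-rata amounts: North Reservoir 1,063,439.68; Riverside Annex 3,424,505.33; Redwood Bridge 2,314,704.99.
At nearest $50: North Reservoir $1,063,450; Riverside Annex $3,424,500; Redwood Bridge $2,314,700. Sum = $6,802,650.
Rounded total matches; no reconciliation needed.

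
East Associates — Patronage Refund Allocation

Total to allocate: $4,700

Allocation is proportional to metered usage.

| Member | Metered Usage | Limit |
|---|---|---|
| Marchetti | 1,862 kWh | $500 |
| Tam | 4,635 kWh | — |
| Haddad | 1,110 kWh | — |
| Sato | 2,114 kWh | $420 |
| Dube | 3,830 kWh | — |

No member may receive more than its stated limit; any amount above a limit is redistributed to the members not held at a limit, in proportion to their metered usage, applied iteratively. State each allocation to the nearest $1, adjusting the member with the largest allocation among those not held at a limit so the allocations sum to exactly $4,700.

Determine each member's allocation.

Combined metered usage = 13,551.
Pro-rata shares before constraints: Marchetti 645.81; Tam 1,607.59; Haddad 384.99; Sato 733.22; Dube 1,328.39.
Capped: Marchetti ($500), Sato ($420); balance $3,780 reallocated over remaining metered usage 9,575.
Shares after redistribution: Tam 1,829.80 → $1,830; Haddad 438.20 → $438; Dube 1,512.00 → $1,512.

Marchetti: $500 · Tam: $1,830 · Haddad: $438 · Sato: $420 · Dube: $1,512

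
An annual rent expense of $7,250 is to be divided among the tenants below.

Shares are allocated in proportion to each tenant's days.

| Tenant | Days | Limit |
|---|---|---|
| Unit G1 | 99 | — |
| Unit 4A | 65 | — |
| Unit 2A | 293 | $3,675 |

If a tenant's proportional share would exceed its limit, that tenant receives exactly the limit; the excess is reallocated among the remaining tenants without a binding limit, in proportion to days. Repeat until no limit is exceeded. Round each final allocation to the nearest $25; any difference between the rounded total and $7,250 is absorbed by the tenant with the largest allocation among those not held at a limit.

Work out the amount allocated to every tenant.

Combined days = 457.
Proportional shares (ignoring caps): Unit G1 1,570.57; Unit 4A 1,031.18; Unit 2A 4,648.25.
Cap binds for Unit 2A ($3,675); residual $3,575 reallocated over remaining days 164.
Remaining shares: Unit G1 2,158.08 → $2,150; Unit 4A 1,416.92 → $1,425.

Unit G1: $2,150 · Unit 4A: $1,425 · Unit 2A: $3,675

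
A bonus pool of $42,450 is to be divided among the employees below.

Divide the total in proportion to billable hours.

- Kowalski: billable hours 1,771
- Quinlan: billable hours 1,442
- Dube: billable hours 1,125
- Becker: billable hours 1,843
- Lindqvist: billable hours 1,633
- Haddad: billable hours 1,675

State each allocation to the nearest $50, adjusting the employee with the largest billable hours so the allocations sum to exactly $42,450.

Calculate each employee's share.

Kowalski: $7,900 | Quinlan: $6,450 | Dube: $5,050 | Becker: $8,250 | Lindqvist: $7,300 | Haddad: $7,500

Total billable hours = 1,771 + 1,442 + 1,125 + 1,843 + 1,633 + 1,675 = 9,489.
Pro-rata amounts: Kowalski 7,922.75; Quinlan 6,450.93; Dube 5,032.80; Becker 8,244.85; Lindqvist 7,305.39; Haddad 7,493.28.
Rounded to nearest $50: Kowalski $7,900; Quinlan $6,450; Dube $5,050; Becker $8,250; Lindqvist $7,300; Haddad $7,500. Sum = $42,450.
Rounded total matches; no reconciliation needed.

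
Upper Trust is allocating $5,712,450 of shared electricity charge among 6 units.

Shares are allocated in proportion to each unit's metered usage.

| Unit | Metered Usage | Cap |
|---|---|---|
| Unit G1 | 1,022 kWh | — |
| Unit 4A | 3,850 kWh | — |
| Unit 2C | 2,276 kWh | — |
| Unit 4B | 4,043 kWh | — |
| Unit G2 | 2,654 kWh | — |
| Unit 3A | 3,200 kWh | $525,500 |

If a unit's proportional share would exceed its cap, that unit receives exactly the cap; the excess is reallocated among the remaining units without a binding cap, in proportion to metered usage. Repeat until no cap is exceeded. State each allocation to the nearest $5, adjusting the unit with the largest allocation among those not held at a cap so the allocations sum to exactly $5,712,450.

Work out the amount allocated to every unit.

Unit G1: $382,885; Unit 4A: $1,442,380; Unit 2C: $852,690; Unit 4B: $1,514,690; Unit G2: $994,305; Unit 3A: $525,500

Combined metered usage = 17,045.
Proportional shares (ignoring caps): Unit G1 342,512.40; Unit 4A 1,290,286.45; Unit 2C 762,777.13; Unit 4B 1,354,968.34; Unit G2 889,459.80; Unit 3A 1,072,445.88.
Cap binds for Unit 3A ($525,500); residual $5,186,950 reallocated over remaining metered usage 13,845.
Redistributed shares: Unit G1 382,886.45 → $382,885; Unit 4A 1,442,380.46 → $1,442,380; Unit 2C 852,690.37 → $852,690; Unit 4B 1,514,686.81 → $1,514,685; Unit G2 994,305.91 → $994,305.
Rounding difference +$5 applied to Unit 4B → $1,514,690.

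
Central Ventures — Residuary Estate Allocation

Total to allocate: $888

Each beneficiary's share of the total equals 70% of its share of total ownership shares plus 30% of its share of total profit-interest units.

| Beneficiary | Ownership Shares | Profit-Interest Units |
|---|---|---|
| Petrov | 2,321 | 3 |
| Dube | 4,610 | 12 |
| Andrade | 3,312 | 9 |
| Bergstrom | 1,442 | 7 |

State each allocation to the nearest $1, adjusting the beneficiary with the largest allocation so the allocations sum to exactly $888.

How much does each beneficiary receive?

Ownership shares total 11,685; profit-interest units total 31.
Combined weights (70% ownership shares + 30% profit-interest units): Petrov 0.1681; Dube 0.3923; Andrade 0.2855; Bergstrom 0.1541.
Proportional shares: Petrov 149.25; Dube 348.36; Andrade 253.53; Bergstrom 136.86.
At nearest $1: Petrov $149; Dube $348; Andrade $254; Bergstrom $137. Sum = $888.
Rounded total matches; no reconciliation needed.

Petrov: $149; Dube: $348; Andrade: $254; Bergstrom: $137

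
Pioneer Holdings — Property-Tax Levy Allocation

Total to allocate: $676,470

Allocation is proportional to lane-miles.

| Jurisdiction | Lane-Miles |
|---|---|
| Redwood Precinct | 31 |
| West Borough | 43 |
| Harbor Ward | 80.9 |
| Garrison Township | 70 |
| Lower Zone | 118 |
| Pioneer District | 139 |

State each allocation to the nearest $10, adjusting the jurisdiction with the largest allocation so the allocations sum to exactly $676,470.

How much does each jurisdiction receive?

Redwood Precinct: $43,520 | West Borough: $60,360 | Harbor Ward: $113,560 | Garrison Township: $98,260 | Lower Zone: $165,640 | Pioneer District: $195,130

Combined lane-miles = 481.9.
Pro-rata amounts: Redwood Precinct 31/481.9 × $676,470 = 43,516.43; West Borough 43/481.9 × $676,470 = 60,361.51; Harbor Ward 80.9/481.9 × $676,470 = 113,563.86; Garrison Township 70/481.9 × $676,470 = 98,262.92; Lower Zone 118/481.9 × $676,470 = 165,643.20; Pioneer District 139/481.9 × $676,470 = 195,122.08.
At nearest $10: Redwood Precinct $43,520; West Borough $60,360; Harbor Ward $113,560; Garrison Township $98,260; Lower Zone $165,640; Pioneer District $195,120. Sum = $676,460.
Difference $676,470 − $676,460 = +$10 applied to largest allocation (Pioneer District): Pioneer District becomes $195,130.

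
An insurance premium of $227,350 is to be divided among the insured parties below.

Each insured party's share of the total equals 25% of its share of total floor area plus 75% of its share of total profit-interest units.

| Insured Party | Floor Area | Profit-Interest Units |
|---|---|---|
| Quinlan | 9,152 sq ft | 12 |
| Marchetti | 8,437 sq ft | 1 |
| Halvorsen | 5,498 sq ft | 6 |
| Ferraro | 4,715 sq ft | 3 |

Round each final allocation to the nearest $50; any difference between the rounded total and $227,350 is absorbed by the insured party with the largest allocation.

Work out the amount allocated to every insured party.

Quinlan: $111,700; Marchetti: $25,000; Halvorsen: $57,750; Ferraro: $32,900

Floor area total 27,802; profit-interest units total 22.
Combined weights (25% floor area + 75% profit-interest units): Quinlan 0.4914; Marchetti 0.1100; Halvorsen 0.2540; Ferraro 0.1447.
Proportional shares: Quinlan 111,716.87; Marchetti 24,998.90; Halvorsen 57,743.34; Ferraro 32,890.90.
At nearest $50: Quinlan $111,700; Marchetti $25,000; Halvorsen $57,750; Ferraro $32,900. Sum = $227,350.
Rounded total matches; no reconciliation needed.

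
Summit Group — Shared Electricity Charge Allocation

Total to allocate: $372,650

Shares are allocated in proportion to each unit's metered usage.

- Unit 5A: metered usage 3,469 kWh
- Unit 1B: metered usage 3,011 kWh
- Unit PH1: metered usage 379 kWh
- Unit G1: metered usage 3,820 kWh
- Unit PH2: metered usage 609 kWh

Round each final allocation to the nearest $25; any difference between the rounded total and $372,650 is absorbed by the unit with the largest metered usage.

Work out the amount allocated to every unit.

Metered usage total: 11,288.
Proportional shares: Unit 5A 3,469/11,288 × $372,650 = 114,521.87; Unit 1B 3,011/11,288 × $372,650 = 99,401.94; Unit PH1 379/11,288 × $372,650 = 12,511.90; Unit G1 3,820/11,288 × $372,650 = 126,109.41; Unit PH2 609/11,288 × $372,650 = 20,104.88.
After rounding ($25): Unit 5A $114,525; Unit 1B $99,400; Unit PH1 $12,500; Unit G1 $126,100; Unit PH2 $20,100. Sum = $372,625.
Difference $372,650 − $372,625 = +$25 applied to largest metered usage (Unit G1): Unit G1 becomes $126,125.

Unit 5A: $114,525 | Unit 1B: $99,400 | Unit PH1: $12,500 | Unit G1: $126,125 | Unit PH2: $20,100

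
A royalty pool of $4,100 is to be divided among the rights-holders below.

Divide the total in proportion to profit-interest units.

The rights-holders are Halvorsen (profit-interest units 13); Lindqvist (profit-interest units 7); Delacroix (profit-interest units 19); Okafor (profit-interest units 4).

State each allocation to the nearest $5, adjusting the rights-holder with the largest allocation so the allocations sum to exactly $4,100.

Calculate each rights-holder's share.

Halvorsen: $1,240; Lindqvist: $665; Delacroix: $1,815; Okafor: $380

Combined profit-interest units = 43.
Raw shares: Halvorsen 13/43 × $4,100 = 1,239.53; Lindqvist 7/43 × $4,100 = 667.44; Delacroix 19/43 × $4,100 = 1,811.63; Okafor 4/43 × $4,100 = 381.40.
After rounding ($5): Halvorsen $1,240; Lindqvist $665; Delacroix $1,810; Okafor $380. Sum = $4,095.
Difference $4,100 − $4,095 = +$5 applied to largest allocation (Delacroix): Delacroix becomes $1,815.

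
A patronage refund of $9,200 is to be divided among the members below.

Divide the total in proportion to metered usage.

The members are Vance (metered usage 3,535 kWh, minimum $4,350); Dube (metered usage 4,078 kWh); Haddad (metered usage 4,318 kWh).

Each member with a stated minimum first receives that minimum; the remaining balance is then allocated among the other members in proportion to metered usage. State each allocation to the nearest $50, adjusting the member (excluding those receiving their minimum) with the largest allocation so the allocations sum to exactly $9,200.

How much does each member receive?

Vance: $4,350; Dube: $2,350; Haddad: $2,500

Guaranteed amounts: Vance $4,350. Balance $4,850.
Balance split over remaining metered usage 8,396: Dube 2,355.68 → $2,350; Haddad 2,494.32 → $2,500.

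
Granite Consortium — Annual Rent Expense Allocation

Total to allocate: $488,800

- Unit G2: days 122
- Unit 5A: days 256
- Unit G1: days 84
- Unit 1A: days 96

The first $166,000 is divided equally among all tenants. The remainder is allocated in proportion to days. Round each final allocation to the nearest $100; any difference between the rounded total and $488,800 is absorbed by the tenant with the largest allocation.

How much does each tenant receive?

Unit G2: $112,100 | Unit 5A: $189,600 | Unit G1: $90,100 | Unit 1A: $97,000

$166,000 shared equally gives $41,500 per tenant.
Remainder $322,800 by days (total 558): Unit G2 70,576.34 → $70,600; Unit 5A 148,094.62 → $148,100; Unit G1 48,593.55 → $48,600; Unit 1A 55,535.48 → $55,500.
Totals: Unit G2 $41,500 + $70,600 = $112,100; Unit 5A $41,500 + $148,100 = $189,600; Unit G1 $41,500 + $48,600 = $90,100; Unit 1A $41,500 + $55,500 = $97,000.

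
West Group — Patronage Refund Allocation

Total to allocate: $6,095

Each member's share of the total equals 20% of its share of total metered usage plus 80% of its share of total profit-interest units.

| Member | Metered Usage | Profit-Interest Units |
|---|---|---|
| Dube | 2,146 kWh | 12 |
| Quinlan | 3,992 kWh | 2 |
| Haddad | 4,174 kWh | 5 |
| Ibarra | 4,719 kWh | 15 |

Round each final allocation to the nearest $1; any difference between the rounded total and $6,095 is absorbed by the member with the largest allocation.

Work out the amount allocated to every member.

Totals — metered usage 15,031, profit-interest units 34.
Combined weights (20% metered usage + 80% profit-interest units): Dube 0.3109; Quinlan 0.1002; Haddad 0.1732; Ibarra 0.4157.
Pro-rata amounts: Dube 1,894.98; Quinlan 610.57; Haddad 1,055.57; Ibarra 2,533.88.
At nearest $1: Dube $1,895; Quinlan $611; Haddad $1,056; Ibarra $2,534. Sum = $6,096.
Difference $6,095 − $6,096 = −$1 applied to largest allocation (Ibarra): Ibarra becomes $2,533.

Dube: $1,895; Quinlan: $611; Haddad: $1,056; Ibarra: $2,533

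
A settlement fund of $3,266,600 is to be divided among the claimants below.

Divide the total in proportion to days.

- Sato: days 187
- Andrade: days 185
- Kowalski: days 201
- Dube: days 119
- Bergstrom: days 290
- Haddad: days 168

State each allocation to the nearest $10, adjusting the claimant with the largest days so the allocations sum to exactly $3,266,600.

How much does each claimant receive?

Days total: 187 + 185 + 201 + 119 + 290 + 168 = 1,150.
Unrounded shares: Sato 531,177.57; Andrade 525,496.52; Kowalski 570,944.87; Dube 338,022.09; Bergstrom 823,751.30; Haddad 477,207.65.
At nearest $10: Sato $531,180; Andrade $525,500; Kowalski $570,940; Dube $338,020; Bergstrom $823,750; Haddad $477,210. Sum = $3,266,600.
Rounded total matches; no reconciliation needed.

Sato: $531,180; Andrade: $525,500; Kowalski: $570,940; Dube: $338,020; Bergstrom: $823,750; Haddad: $477,210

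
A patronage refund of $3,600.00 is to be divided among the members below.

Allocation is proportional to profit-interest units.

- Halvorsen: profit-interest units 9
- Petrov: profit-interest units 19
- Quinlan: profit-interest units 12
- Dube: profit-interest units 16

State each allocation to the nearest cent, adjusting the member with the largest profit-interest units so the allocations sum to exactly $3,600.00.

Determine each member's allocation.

Halvorsen: $578.57 · Petrov: $1,221.43 · Quinlan: $771.43 · Dube: $1,028.57

Profit-interest units total: 9 + 19 + 12 + 16 = 56.
Pro-rata amounts: Halvorsen 578.5714; Petrov 1,221.4286; Quinlan 771.4286; Dube 1,028.5714.
Rounded to nearest cent: Halvorsen $578.57; Petrov $1,221.43; Quinlan $771.43; Dube $1,028.57. Sum = $3,600.00.
No rounding difference to absorb.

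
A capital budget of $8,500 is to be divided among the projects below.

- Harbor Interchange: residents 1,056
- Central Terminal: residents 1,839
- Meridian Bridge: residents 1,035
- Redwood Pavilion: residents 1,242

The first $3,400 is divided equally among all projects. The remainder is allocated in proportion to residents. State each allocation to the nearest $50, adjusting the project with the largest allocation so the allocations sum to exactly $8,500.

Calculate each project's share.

Harbor Interchange: $1,900; Central Terminal: $2,700; Meridian Bridge: $1,850; Redwood Pavilion: $2,050

$3,400 shared equally gives $850 per project.
Remainder $5,100 by residents (total 5,172): Harbor Interchange 1,041.30 → $1,050; Central Terminal 1,813.40 → $1,800; Meridian Bridge 1,020.59 → $1,000; Redwood Pavilion 1,224.71 → $1,200.
Rounding difference +$50 on remainder applied to Central Terminal.
Totals: Harbor Interchange $850 + $1,050 = $1,900; Central Terminal $850 + $1,850 = $2,700; Meridian Bridge $850 + $1,000 = $1,850; Redwood Pavilion $850 + $1,200 = $2,050.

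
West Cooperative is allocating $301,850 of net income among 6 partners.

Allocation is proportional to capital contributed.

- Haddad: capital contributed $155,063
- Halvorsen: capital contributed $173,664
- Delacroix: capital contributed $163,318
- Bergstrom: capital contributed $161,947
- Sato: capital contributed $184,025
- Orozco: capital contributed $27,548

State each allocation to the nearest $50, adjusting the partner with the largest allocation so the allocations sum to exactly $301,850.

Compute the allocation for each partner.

Haddad: $54,100 | Halvorsen: $60,550 | Delacroix: $56,950 | Bergstrom: $56,500 | Sato: $64,150 | Orozco: $9,600

Combined capital contributed = 865,565.
Pro-rata amounts: Haddad 155,063/865,565 × $301,850 = 54,075.39; Halvorsen 173,664/865,565 × $301,850 = 60,562.15; Delacroix 163,318/865,565 × $301,850 = 56,954.17; Bergstrom 161,947/865,565 × $301,850 = 56,476.06; Sato 184,025/865,565 × $301,850 = 64,175.36; Orozco 27,548/865,565 × $301,850 = 9,606.86.
Rounded to nearest $50: Haddad $54,100; Halvorsen $60,550; Delacroix $56,950; Bergstrom $56,500; Sato $64,200; Orozco $9,600. Sum = $301,900.
Difference $301,850 − $301,900 = −$50 applied to largest allocation (Sato): Sato becomes $64,150.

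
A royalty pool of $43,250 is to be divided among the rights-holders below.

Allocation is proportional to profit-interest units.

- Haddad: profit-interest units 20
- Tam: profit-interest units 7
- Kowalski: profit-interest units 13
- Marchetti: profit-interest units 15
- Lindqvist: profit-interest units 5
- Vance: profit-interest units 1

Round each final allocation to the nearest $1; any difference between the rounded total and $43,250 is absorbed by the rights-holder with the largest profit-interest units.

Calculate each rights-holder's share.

Combined profit-interest units = 61.
Unrounded shares: Haddad 20/61 × $43,250 = 14,180.33; Tam 7/61 × $43,250 = 4,963.11; Kowalski 13/61 × $43,250 = 9,217.21; Marchetti 15/61 × $43,250 = 10,635.25; Lindqvist 5/61 × $43,250 = 3,545.08; Vance 1/61 × $43,250 = 709.02.
After rounding ($1): Haddad $14,180; Tam $4,963; Kowalski $9,217; Marchetti $10,635; Lindqvist $3,545; Vance $709. Sum = $43,249.
Difference $43,250 − $43,249 = +$1 applied to largest profit-interest units (Haddad): Haddad becomes $14,181.

Haddad: $14,181 · Tam: $4,963 · Kowalski: $9,217 · Marchetti: $10,635 · Lindqvist: $3,545 · Vance: $709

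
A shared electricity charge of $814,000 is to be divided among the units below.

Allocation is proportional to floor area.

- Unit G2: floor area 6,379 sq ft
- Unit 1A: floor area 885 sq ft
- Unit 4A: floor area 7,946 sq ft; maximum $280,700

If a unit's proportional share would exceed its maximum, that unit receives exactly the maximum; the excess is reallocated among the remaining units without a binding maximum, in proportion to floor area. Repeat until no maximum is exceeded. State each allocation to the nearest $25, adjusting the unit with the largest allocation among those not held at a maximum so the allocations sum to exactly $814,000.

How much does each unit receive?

Unit G2: $468,325; Unit 1A: $64,975; Unit 4A: $280,700

Floor area total: 15,210.
Pro-rata shares before constraints: Unit G2 341,387.64; Unit 1A 47,362.92; Unit 4A 425,249.44.
Cap binds for Unit 4A ($280,700); remaining pool $533,300 reallocated over remaining floor area 7,264.
Shares after redistribution: Unit G2 468,326.09 → $468,325; Unit 1A 64,973.91 → $64,975.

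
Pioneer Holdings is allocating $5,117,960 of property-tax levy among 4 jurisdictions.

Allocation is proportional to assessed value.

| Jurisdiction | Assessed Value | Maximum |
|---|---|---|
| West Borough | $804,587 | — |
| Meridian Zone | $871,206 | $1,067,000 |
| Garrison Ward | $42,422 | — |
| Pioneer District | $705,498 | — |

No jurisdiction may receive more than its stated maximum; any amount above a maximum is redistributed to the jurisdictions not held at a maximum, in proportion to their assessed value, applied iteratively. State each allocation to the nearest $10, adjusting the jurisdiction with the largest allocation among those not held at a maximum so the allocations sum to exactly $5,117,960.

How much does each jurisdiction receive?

Total assessed value = 2,423,713.
Unconstrained shares: West Borough 1,698,981.72; Meridian Zone 1,839,655.71; Garrison Ward 89,579.13; Pioneer District 1,489,743.44.
Capped: Meridian Zone ($1,067,000); residual $4,050,960 reallocated over remaining assessed value 1,552,507.
Remaining shares: West Borough 2,099,410.67 → $2,099,410; Garrison Ward 110,691.82 → $110,690; Pioneer District 1,840,857.52 → $1,840,860.

West Borough: $2,099,410; Meridian Zone: $1,067,000; Garrison Ward: $110,690; Pioneer District: $1,840,860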